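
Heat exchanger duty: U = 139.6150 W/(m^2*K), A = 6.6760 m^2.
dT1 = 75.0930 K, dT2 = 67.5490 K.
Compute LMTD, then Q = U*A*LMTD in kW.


LMTD = 71.2545 K
Q = 139.6150 * 6.6760 * 71.2545 = 66414.1194 W = 66.4141 kW

66.4141 kW


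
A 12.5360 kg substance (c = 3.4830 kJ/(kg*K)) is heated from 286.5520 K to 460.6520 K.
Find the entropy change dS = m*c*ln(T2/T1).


T2/T1 = 1.6076
ln(T2/T1) = 0.4747
dS = 12.5360 * 3.4830 * 0.4747 = 20.7278 kJ/K

20.7278 kJ/K


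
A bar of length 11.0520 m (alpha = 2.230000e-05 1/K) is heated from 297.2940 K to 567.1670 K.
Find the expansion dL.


dT = 269.8730 K
dL = 2.230000e-05 * 11.0520 * 269.8730 = 0.066513 m
L_final = 11.118513 m

dL = 0.066513 m


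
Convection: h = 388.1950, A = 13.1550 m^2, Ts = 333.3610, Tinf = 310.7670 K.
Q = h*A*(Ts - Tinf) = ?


dT = 22.5940 K
Q = 388.1950 * 13.1550 * 22.5940 = 115380.8979 W

115380.8979 W


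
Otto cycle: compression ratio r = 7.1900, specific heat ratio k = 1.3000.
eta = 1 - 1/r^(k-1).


r^(k-1) = 1.8073
eta = 1 - 1/1.8073 = 0.4467 = 44.6674%

44.6674%


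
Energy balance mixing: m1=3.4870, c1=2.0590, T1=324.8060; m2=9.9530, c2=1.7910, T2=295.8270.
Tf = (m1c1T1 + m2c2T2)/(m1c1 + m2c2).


num = 7605.3801
den = 25.0056
Tf = 304.1476 K

304.1476 K


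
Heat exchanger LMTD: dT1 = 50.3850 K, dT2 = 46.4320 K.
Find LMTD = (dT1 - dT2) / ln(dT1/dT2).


dT1/dT2 = 1.0851
ln(dT1/dT2) = 0.0817
LMTD = 3.9530 / 0.0817 = 48.3816 K

48.3816 K


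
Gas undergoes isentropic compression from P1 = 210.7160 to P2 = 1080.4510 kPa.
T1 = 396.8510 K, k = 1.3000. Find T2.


(k-1)/k = 0.2308
(P2/P1)^exp = 1.4582
T2 = 396.8510 * 1.4582 = 578.6984 K

578.6984 K


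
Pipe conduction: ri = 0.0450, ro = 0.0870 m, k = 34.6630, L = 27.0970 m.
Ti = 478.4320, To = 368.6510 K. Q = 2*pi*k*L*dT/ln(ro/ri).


dT = 109.7810 K
ln(ro/ri) = 0.6592
Q = 2*pi*34.6630*27.0970*109.7810 / 0.6592 = 982759.2731 W

982759.2731 W


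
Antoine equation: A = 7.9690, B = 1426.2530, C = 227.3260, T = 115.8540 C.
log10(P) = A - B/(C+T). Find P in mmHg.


C+T = 343.1800
B/(C+T) = 4.1560
log10(P) = 7.9690 - 4.1560 = 3.8130
P = 10^3.8130 = 6501.4313 mmHg

6501.4313 mmHg


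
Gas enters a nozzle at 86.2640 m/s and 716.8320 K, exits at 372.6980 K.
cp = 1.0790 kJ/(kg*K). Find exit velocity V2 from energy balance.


dT = 344.1340 K
2*cp*1000*dT = 742641.1720
V1^2 = 7441.4777
V2 = sqrt(750082.6497) = 866.0731 m/s

866.0731 m/s


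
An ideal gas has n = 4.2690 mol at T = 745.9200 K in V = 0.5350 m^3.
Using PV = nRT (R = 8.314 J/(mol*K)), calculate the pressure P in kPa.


P = nRT/V = 4.2690 * 8.314 * 745.9200 / 0.5350
= 26474.5402 / 0.5350 = 49485.1219 Pa = 49.4851 kPa

49.4851 kPa


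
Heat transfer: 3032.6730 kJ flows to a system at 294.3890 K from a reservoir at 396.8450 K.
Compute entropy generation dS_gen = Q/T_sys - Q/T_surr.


dS_sys = 3032.6730/294.3890 = 10.3016 kJ/K
dS_surr = -3032.6730/396.8450 = -7.6420 kJ/K
dS_gen = 10.3016 - 7.6420 = 2.6596 kJ/K (irreversible)

dS_gen = 2.6596 kJ/K, irreversible


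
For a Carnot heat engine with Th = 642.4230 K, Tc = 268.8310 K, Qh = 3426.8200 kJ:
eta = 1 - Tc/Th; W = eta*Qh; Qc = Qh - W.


eta = 1 - 268.8310/642.4230 = 0.5815
W = 0.5815 * 3426.8200 = 1992.8187 kJ
Qc = 3426.8200 - 1992.8187 = 1434.0013 kJ

eta = 58.1536%, W = 1992.8187 kJ, Qc = 1434.0013 kJ


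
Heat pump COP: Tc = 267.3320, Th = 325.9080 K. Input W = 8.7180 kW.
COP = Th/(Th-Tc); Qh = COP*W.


COP = 325.9080 / 58.5760 = 5.5638
Qh = 5.5638 * 8.7180 = 48.5056 kW

COP = 5.5638, Qh = 48.5056 kW


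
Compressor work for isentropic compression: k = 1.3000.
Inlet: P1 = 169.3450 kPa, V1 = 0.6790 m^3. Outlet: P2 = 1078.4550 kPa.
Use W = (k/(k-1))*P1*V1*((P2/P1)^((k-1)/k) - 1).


(k-1)/k = 0.2308
(P2/P1)^exp = 1.5330
W = 4.3333 * 169.3450 * 0.6790 * (1.5330 - 1) = 265.5831 kJ

265.5831 kJ


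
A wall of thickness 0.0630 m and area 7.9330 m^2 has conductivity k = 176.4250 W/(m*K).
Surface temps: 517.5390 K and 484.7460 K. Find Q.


dT = 32.7930 K
Q = 176.4250 * 7.9330 * 32.7930 / 0.0630 = 728514.4661 W

728514.4661 W


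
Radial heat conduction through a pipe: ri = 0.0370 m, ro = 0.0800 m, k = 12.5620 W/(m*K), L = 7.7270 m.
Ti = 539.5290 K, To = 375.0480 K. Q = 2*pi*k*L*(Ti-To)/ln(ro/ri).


dT = 164.4810 K
ln(ro/ri) = 0.7711
Q = 2*pi*12.5620*7.7270*164.4810 / 0.7711 = 130091.7308 W

130091.7308 W


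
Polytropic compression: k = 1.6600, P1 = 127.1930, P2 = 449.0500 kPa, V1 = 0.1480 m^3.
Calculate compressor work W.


(k-1)/k = 0.3976
(P2/P1)^exp = 1.6512
W = 2.5152 * 127.1930 * 0.1480 * (1.6512 - 1) = 30.8344 kJ

30.8344 kJ


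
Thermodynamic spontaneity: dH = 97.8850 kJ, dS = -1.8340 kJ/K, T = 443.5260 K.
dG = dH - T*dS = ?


T*dS = 443.5260 * -1.8340 = -813.4267 kJ
dG = 97.8850 + 813.4267 = 911.3117 kJ (non-spontaneous)

dG = 911.3117 kJ, non-spontaneous


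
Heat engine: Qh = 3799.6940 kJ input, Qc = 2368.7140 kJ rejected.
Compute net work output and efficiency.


W = 3799.6940 - 2368.7140 = 1430.9800 kJ
eta = 1430.9800 / 3799.6940 = 0.3766 = 37.6604%

W = 1430.9800 kJ, eta = 37.6604%


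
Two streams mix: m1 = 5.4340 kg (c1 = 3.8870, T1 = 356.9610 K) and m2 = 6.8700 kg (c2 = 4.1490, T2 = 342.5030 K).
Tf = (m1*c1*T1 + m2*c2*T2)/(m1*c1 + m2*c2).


num = 17302.2940
den = 49.6256
Tf = 348.6567 K

348.6567 K


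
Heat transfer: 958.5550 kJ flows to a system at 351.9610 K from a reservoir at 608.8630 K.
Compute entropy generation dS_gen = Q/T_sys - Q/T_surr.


dS_sys = 958.5550/351.9610 = 2.7235 kJ/K
dS_surr = -958.5550/608.8630 = -1.5743 kJ/K
dS_gen = 2.7235 - 1.5743 = 1.1491 kJ/K (irreversible)

dS_gen = 1.1491 kJ/K, irreversible


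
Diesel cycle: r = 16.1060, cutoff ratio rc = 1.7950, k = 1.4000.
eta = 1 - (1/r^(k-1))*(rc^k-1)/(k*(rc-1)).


r^(k-1) = 3.0395
rc^k = 2.2682
eta = 0.6251 = 62.5102%

62.5102%


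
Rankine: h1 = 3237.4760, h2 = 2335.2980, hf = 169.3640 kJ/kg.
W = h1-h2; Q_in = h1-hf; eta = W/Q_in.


W = 902.1780 kJ/kg
Q_in = 3068.1120 kJ/kg
eta = 0.2940 = 29.4050%

eta = 29.4050%


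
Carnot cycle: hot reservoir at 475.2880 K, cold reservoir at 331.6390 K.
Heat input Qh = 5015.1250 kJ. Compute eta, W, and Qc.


eta = 1 - 331.6390/475.2880 = 0.3022
W = 0.3022 * 5015.1250 = 1515.7498 kJ
Qc = 5015.1250 - 1515.7498 = 3499.3752 kJ

eta = 30.2236%, W = 1515.7498 kJ, Qc = 3499.3752 kJ


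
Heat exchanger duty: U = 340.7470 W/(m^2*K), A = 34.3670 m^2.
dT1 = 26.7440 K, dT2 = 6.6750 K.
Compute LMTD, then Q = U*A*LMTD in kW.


LMTD = 14.4595 K
Q = 340.7470 * 34.3670 * 14.4595 = 169327.8558 W = 169.3279 kW

169.3279 kW


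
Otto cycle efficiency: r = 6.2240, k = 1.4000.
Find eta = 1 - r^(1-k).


r^(k-1) = 2.0779
eta = 1 - 1/2.0779 = 0.5187 = 51.8748%

51.8748%


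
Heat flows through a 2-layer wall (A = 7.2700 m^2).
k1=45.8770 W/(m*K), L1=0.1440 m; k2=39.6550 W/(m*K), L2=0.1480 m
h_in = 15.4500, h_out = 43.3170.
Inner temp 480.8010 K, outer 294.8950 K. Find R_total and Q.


R_conv_in = 1/(15.4500*7.2700) = 0.0089
R_1 = 0.1440/(45.8770*7.2700) = 0.0004
R_2 = 0.1480/(39.6550*7.2700) = 0.0005
R_conv_out = 1/(43.3170*7.2700) = 0.0032
R_total = 0.0130 K/W
Q = 185.9060 / 0.0130 = 14274.5493 W

R_total = 0.0130 K/W, Q = 14274.5493 W


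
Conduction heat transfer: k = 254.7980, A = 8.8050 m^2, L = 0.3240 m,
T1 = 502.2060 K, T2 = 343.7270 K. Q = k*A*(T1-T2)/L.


dT = 158.4790 K
Q = 254.7980 * 8.8050 * 158.4790 / 0.3240 = 1097367.4827 W

1097367.4827 W


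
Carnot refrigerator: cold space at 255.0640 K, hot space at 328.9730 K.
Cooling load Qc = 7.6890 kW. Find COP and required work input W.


COP = 255.0640 / 73.9090 = 3.4511
W = 7.6890 / 3.4511 = 2.2280 kW

COP = 3.4511, W = 2.2280 kW


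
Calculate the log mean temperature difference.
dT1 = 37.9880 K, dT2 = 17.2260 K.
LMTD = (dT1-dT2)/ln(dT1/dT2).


dT1/dT2 = 2.2053
ln(dT1/dT2) = 0.7909
LMTD = 20.7620 / 0.7909 = 26.2528 K

26.2528 K


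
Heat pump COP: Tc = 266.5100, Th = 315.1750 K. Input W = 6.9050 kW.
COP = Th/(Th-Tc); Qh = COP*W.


COP = 315.1750 / 48.6650 = 6.4764
Qh = 6.4764 * 6.9050 = 44.7197 kW

COP = 6.4764, Qh = 44.7197 kW


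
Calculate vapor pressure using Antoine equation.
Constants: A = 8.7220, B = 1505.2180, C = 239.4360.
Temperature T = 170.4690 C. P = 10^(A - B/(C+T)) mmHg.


C+T = 409.9050
B/(C+T) = 3.6721
log10(P) = 8.7220 - 3.6721 = 5.0499
P = 10^5.0499 = 112172.3271 mmHg

112172.3271 mmHg


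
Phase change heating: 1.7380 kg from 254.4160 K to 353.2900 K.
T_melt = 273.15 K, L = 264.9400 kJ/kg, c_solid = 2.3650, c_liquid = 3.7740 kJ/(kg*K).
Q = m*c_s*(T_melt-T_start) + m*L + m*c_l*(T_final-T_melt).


Q1 (sensible, solid) = 1.7380 * 2.3650 * 18.7340 = 77.0037 kJ
Q2 (latent) = 1.7380 * 264.9400 = 460.4657 kJ
Q3 (sensible, liquid) = 1.7380 * 3.7740 * 80.1400 = 525.6552 kJ
Q_total = 1063.1246 kJ

1063.1246 kJ


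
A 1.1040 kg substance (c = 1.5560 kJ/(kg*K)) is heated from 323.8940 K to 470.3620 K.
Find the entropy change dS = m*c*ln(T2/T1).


T2/T1 = 1.4522
ln(T2/T1) = 0.3731
dS = 1.1040 * 1.5560 * 0.3731 = 0.6409 kJ/K

0.6409 kJ/K


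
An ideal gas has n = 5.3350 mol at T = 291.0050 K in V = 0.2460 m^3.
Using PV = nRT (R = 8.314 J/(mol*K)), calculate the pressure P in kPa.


P = nRT/V = 5.3350 * 8.314 * 291.0050 / 0.2460
= 12907.5821 / 0.2460 = 52469.8458 Pa = 52.4698 kPa

52.4698 kPa


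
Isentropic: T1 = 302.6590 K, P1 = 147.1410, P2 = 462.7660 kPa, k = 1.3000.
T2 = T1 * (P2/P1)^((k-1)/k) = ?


(k-1)/k = 0.2308
(P2/P1)^exp = 1.3027
T2 = 302.6590 * 1.3027 = 394.2673 K

394.2673 K


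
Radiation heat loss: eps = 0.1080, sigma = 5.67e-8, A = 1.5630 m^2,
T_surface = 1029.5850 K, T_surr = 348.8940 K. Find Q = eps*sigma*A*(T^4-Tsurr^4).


T^4 = 1.1237e+12
Tsurr^4 = 1.4817e+10
Q = 0.1080 * 5.67e-8 * 1.5630 * 1.1089e+12 = 10613.2834 W

10613.2834 W


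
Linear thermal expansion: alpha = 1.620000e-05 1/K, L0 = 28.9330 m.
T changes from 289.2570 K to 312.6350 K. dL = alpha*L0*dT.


dT = 23.3780 K
dL = 1.620000e-05 * 28.9330 * 23.3780 = 0.010958 m
L_final = 28.943958 m

dL = 0.010958 m


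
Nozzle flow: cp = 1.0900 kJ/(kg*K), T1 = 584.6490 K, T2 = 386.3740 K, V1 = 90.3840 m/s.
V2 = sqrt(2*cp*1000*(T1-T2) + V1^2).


dT = 198.2750 K
2*cp*1000*dT = 432239.5000
V1^2 = 8169.2675
V2 = sqrt(440408.7675) = 663.6330 m/s

663.6330 m/s


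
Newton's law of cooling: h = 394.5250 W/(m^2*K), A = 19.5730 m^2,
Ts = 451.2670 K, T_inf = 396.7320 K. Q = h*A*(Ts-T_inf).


dT = 54.5350 K
Q = 394.5250 * 19.5730 * 54.5350 = 421121.3328 W

421121.3328 W


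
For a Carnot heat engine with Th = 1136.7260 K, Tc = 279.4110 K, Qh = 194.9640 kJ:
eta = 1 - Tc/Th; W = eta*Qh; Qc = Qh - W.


eta = 1 - 279.4110/1136.7260 = 0.7542
W = 0.7542 * 194.9640 = 147.0412 kJ
Qc = 194.9640 - 147.0412 = 47.9228 kJ

eta = 75.4197%, W = 147.0412 kJ, Qc = 47.9228 kJ


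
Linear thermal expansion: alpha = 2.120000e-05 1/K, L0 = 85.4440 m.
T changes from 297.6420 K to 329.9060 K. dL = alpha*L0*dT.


dT = 32.2640 K
dL = 2.120000e-05 * 85.4440 * 32.2640 = 0.058443 m
L_final = 85.502443 m

dL = 0.058443 m


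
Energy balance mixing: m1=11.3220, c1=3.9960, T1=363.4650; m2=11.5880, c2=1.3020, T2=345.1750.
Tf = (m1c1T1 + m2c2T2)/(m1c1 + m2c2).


num = 21651.9964
den = 60.3303
Tf = 358.8910 K

358.8910 K


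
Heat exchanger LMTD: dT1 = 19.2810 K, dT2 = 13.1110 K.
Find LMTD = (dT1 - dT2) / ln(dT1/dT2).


dT1/dT2 = 1.4706
ln(dT1/dT2) = 0.3857
LMTD = 6.1700 / 0.3857 = 15.9982 K

15.9982 K


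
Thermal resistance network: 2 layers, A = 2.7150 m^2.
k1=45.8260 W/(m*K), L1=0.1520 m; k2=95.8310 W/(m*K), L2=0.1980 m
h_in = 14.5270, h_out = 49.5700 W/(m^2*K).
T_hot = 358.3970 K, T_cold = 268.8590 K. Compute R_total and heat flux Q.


R_conv_in = 1/(14.5270*2.7150) = 0.0254
R_1 = 0.1520/(45.8260*2.7150) = 0.0012
R_2 = 0.1980/(95.8310*2.7150) = 0.0008
R_conv_out = 1/(49.5700*2.7150) = 0.0074
R_total = 0.0348 K/W
Q = 89.5380 / 0.0348 = 2575.3335 W

R_total = 0.0348 K/W, Q = 2575.3335 W


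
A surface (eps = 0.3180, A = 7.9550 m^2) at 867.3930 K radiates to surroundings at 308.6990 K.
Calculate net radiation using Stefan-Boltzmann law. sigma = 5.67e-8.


T^4 = 5.6606e+11
Tsurr^4 = 9.0812e+09
Q = 0.3180 * 5.67e-8 * 7.9550 * 5.5698e+11 = 79889.6044 W

79889.6044 W


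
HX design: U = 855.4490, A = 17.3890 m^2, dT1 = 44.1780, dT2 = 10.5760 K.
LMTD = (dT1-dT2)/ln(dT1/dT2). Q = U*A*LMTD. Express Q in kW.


LMTD = 23.5038 K
Q = 855.4490 * 17.3890 * 23.5038 = 349628.8608 W = 349.6289 kW

349.6289 kW


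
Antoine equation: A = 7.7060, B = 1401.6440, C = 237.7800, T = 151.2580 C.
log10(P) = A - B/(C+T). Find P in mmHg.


C+T = 389.0380
B/(C+T) = 3.6028
log10(P) = 7.7060 - 3.6028 = 4.1032
P = 10^4.1032 = 12681.0147 mmHg

12681.0147 mmHg


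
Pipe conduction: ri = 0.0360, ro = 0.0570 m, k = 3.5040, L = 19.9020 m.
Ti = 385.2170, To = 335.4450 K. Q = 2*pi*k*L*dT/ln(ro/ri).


dT = 49.7720 K
ln(ro/ri) = 0.4595
Q = 2*pi*3.5040*19.9020*49.7720 / 0.4595 = 47458.0303 W

47458.0303 W


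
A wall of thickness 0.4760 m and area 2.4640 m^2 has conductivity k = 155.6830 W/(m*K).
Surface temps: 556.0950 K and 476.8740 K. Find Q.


dT = 79.2210 K
Q = 155.6830 * 2.4640 * 79.2210 / 0.4760 = 63843.2905 W

63843.2905 W


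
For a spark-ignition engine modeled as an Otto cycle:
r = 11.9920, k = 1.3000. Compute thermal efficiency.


r^(k-1) = 2.1070
eta = 1 - 1/2.1070 = 0.5254 = 52.5395%

52.5395%


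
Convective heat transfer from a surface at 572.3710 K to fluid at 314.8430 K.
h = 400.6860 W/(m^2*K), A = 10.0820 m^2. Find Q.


dT = 257.5280 K
Q = 400.6860 * 10.0820 * 257.5280 = 1040340.0469 W

1040340.0469 W


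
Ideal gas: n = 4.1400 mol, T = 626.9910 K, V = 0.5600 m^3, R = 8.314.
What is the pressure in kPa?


P = nRT/V = 4.1400 * 8.314 * 626.9910 / 0.5600
= 21581.0051 / 0.5600 = 38537.5092 Pa = 38.5375 kPa

38.5375 kPa


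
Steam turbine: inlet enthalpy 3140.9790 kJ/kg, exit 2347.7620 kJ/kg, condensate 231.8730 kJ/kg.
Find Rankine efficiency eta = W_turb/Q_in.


W = 793.2170 kJ/kg
Q_in = 2909.1060 kJ/kg
eta = 0.2727 = 27.2667%

eta = 27.2667%


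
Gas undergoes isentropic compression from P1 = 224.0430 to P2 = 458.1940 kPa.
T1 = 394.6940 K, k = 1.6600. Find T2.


(k-1)/k = 0.3976
(P2/P1)^exp = 1.3290
T2 = 394.6940 * 1.3290 = 524.5646 K

524.5646 K


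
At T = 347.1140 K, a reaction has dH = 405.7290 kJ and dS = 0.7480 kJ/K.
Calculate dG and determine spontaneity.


T*dS = 347.1140 * 0.7480 = 259.6413 kJ
dG = 405.7290 - 259.6413 = 146.0877 kJ (non-spontaneous)

dG = 146.0877 kJ, non-spontaneous


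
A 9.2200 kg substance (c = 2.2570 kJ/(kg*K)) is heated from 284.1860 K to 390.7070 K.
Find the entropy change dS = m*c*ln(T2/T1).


T2/T1 = 1.3748
ln(T2/T1) = 0.3183
dS = 9.2200 * 2.2570 * 0.3183 = 6.6243 kJ/K

6.6243 kJ/K


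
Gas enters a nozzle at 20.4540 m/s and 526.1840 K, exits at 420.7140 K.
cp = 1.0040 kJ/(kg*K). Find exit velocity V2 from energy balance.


dT = 105.4700 K
2*cp*1000*dT = 211783.7600
V1^2 = 418.3661
V2 = sqrt(212202.1261) = 460.6540 m/s

460.6540 m/s


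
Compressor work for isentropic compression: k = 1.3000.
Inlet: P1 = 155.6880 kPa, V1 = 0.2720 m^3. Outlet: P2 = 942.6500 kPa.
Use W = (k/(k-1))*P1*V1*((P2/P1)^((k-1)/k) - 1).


(k-1)/k = 0.2308
(P2/P1)^exp = 1.5152
W = 4.3333 * 155.6880 * 0.2720 * (1.5152 - 1) = 94.5501 kJ

94.5501 kJ


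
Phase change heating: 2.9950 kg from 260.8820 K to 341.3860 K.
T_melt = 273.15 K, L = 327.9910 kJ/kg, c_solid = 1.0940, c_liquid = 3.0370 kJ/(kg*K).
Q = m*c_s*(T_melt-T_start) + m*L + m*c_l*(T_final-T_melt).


Q1 (sensible, solid) = 2.9950 * 1.0940 * 12.2680 = 40.1965 kJ
Q2 (latent) = 2.9950 * 327.9910 = 982.3330 kJ
Q3 (sensible, liquid) = 2.9950 * 3.0370 * 68.2360 = 620.6620 kJ
Q_total = 1643.1915 kJ

1643.1915 kJ


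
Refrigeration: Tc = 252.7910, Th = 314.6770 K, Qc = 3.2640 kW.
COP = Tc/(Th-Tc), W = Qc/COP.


COP = 252.7910 / 61.8860 = 4.0848
W = 3.2640 / 4.0848 = 0.7991 kW

COP = 4.0848, W = 0.7991 kW


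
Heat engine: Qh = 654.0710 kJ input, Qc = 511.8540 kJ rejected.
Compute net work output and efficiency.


W = 654.0710 - 511.8540 = 142.2170 kJ
eta = 142.2170 / 654.0710 = 0.2174 = 21.7434%

W = 142.2170 kJ, eta = 21.7434%


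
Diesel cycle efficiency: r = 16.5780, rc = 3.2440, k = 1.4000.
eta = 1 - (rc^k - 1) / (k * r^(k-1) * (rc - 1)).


r^(k-1) = 3.0748
rc^k = 5.1941
eta = 0.5658 = 56.5811%

56.5811%


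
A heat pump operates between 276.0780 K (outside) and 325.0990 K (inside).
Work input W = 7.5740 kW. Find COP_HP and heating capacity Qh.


COP = 325.0990 / 49.0210 = 6.6318
Qh = 6.6318 * 7.5740 = 50.2295 kW

COP = 6.6318, Qh = 50.2295 kW


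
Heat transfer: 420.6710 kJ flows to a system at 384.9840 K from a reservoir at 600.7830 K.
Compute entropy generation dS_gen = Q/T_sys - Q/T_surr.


dS_sys = 420.6710/384.9840 = 1.0927 kJ/K
dS_surr = -420.6710/600.7830 = -0.7002 kJ/K
dS_gen = 1.0927 - 0.7002 = 0.3925 kJ/K (irreversible)

dS_gen = 0.3925 kJ/K, irreversible


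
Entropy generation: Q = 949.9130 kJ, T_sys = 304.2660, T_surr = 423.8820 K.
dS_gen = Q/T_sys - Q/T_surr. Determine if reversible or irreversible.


dS_sys = 949.9130/304.2660 = 3.1220 kJ/K
dS_surr = -949.9130/423.8820 = -2.2410 kJ/K
dS_gen = 3.1220 - 2.2410 = 0.8810 kJ/K (irreversible)

dS_gen = 0.8810 kJ/K, irreversible


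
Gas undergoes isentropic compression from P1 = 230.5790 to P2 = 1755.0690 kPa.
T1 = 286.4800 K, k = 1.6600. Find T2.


(k-1)/k = 0.3976
(P2/P1)^exp = 2.2411
T2 = 286.4800 * 2.2411 = 642.0370 K

642.0370 K


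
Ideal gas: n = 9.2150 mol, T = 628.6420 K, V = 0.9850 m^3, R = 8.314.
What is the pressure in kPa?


P = nRT/V = 9.2150 * 8.314 * 628.6420 / 0.9850
= 48162.4702 / 0.9850 = 48895.9088 Pa = 48.8959 kPa

48.8959 kPa


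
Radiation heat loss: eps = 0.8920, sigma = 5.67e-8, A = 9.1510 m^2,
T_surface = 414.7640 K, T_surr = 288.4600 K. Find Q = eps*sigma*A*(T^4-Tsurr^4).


T^4 = 2.9594e+10
Tsurr^4 = 6.9238e+09
Q = 0.8920 * 5.67e-8 * 9.1510 * 2.2670e+10 = 10492.3600 W

10492.3600 W


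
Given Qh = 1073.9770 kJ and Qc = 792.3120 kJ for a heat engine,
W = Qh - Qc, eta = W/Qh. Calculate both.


W = 1073.9770 - 792.3120 = 281.6650 kJ
eta = 281.6650 / 1073.9770 = 0.2623 = 26.2264%

W = 281.6650 kJ, eta = 26.2264%


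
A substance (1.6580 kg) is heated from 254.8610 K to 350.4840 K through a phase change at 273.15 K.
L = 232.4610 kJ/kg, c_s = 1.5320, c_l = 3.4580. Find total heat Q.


Q1 (sensible, solid) = 1.6580 * 1.5320 * 18.2890 = 46.4551 kJ
Q2 (latent) = 1.6580 * 232.4610 = 385.4203 kJ
Q3 (sensible, liquid) = 1.6580 * 3.4580 * 77.3340 = 443.3840 kJ
Q_total = 875.2594 kJ

875.2594 kJ


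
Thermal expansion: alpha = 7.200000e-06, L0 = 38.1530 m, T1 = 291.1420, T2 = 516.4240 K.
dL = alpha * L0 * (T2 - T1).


dT = 225.2820 K
dL = 7.200000e-06 * 38.1530 * 225.2820 = 0.061885 m
L_final = 38.214885 m

dL = 0.061885 m


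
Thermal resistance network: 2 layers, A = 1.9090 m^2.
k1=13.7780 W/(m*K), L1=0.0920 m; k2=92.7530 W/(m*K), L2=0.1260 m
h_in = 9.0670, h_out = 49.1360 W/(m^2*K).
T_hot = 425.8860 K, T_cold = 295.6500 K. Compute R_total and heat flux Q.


R_conv_in = 1/(9.0670*1.9090) = 0.0578
R_1 = 0.0920/(13.7780*1.9090) = 0.0035
R_2 = 0.1260/(92.7530*1.9090) = 0.0007
R_conv_out = 1/(49.1360*1.9090) = 0.0107
R_total = 0.0726 K/W
Q = 130.2360 / 0.0726 = 1792.7964 W

R_total = 0.0726 K/W, Q = 1792.7964 W


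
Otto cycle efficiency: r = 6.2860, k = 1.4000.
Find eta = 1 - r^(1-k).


r^(k-1) = 2.0862
eta = 1 - 1/2.0862 = 0.5207 = 52.0653%

52.0653%


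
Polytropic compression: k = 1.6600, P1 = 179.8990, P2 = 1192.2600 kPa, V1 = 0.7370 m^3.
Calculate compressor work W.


(k-1)/k = 0.3976
(P2/P1)^exp = 2.1211
W = 2.5152 * 179.8990 * 0.7370 * (2.1211 - 1) = 373.8508 kJ

373.8508 kJ


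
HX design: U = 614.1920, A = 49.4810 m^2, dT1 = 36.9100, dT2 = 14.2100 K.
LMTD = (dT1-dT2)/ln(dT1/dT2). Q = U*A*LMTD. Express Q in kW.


LMTD = 23.7812 K
Q = 614.1920 * 49.4810 * 23.7812 = 722729.7077 W = 722.7297 kW

722.7297 kW


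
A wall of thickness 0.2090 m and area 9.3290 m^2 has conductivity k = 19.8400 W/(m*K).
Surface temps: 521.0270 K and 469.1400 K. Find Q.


dT = 51.8870 K
Q = 19.8400 * 9.3290 * 51.8870 / 0.2090 = 45950.3725 W

45950.3725 W


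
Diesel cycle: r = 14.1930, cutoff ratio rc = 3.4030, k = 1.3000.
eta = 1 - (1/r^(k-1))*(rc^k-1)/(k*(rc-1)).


r^(k-1) = 2.2163
rc^k = 4.9138
eta = 0.4347 = 43.4695%

43.4695%


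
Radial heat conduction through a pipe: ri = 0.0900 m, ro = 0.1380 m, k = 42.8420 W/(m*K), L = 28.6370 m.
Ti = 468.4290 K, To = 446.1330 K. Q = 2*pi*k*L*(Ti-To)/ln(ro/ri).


dT = 22.2960 K
ln(ro/ri) = 0.4274
Q = 2*pi*42.8420*28.6370*22.2960 / 0.4274 = 402091.4515 W

402091.4515 W


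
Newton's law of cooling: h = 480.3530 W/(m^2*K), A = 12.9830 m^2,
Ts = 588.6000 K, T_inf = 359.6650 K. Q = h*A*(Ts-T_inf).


dT = 228.9350 K
Q = 480.3530 * 12.9830 * 228.9350 = 1427735.4993 W

1427735.4993 W


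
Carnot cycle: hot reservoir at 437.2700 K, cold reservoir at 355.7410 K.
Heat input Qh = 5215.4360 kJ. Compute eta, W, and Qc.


eta = 1 - 355.7410/437.2700 = 0.1865
W = 0.1865 * 5215.4360 = 972.4181 kJ
Qc = 5215.4360 - 972.4181 = 4243.0179 kJ

eta = 18.6450%, W = 972.4181 kJ, Qc = 4243.0179 kJ


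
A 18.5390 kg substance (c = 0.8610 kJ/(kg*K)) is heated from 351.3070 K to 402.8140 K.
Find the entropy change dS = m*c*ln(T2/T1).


T2/T1 = 1.1466
ln(T2/T1) = 0.1368
dS = 18.5390 * 0.8610 * 0.1368 = 2.1838 kJ/K

2.1838 kJ/K


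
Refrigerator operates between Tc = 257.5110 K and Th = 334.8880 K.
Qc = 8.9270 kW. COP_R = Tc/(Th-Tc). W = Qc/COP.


COP = 257.5110 / 77.3770 = 3.3280
W = 8.9270 / 3.3280 = 2.6824 kW

COP = 3.3280, W = 2.6824 kW


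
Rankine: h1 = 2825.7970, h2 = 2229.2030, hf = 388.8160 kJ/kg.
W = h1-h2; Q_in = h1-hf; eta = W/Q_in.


W = 596.5940 kJ/kg
Q_in = 2436.9810 kJ/kg
eta = 0.2448 = 24.4809%

eta = 24.4809%


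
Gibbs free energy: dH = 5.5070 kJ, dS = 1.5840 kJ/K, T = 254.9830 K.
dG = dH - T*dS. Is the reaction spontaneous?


T*dS = 254.9830 * 1.5840 = 403.8931 kJ
dG = 5.5070 - 403.8931 = -398.3861 kJ (spontaneous)

dG = -398.3861 kJ, spontaneous


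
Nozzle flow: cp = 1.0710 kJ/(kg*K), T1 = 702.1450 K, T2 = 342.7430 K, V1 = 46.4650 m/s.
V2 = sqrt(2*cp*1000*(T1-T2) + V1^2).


dT = 359.4020 K
2*cp*1000*dT = 769839.0840
V1^2 = 2158.9962
V2 = sqrt(771998.0802) = 878.6342 m/s

878.6342 m/s


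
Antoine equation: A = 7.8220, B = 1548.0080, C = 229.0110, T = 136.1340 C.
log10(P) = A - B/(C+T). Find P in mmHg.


C+T = 365.1450
B/(C+T) = 4.2394
log10(P) = 7.8220 - 4.2394 = 3.5826
P = 10^3.5826 = 3824.4268 mmHg

3824.4268 mmHg


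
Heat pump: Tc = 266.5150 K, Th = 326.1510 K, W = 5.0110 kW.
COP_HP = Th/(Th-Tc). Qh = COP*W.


COP = 326.1510 / 59.6360 = 5.4690
Qh = 5.4690 * 5.0110 = 27.4053 kW

COP = 5.4690, Qh = 27.4053 kW


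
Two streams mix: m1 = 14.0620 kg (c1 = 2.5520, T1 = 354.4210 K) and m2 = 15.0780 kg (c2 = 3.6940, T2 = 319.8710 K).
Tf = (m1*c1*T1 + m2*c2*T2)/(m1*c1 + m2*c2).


num = 30535.0486
den = 91.5844
Tf = 333.4090 K

333.4090 K


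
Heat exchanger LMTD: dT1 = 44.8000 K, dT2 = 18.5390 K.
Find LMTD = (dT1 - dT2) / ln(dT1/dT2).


dT1/dT2 = 2.4165
ln(dT1/dT2) = 0.8823
LMTD = 26.2610 / 0.8823 = 29.7632 K

29.7632 K


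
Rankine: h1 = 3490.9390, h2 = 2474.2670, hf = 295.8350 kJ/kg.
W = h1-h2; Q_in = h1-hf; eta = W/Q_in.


W = 1016.6720 kJ/kg
Q_in = 3195.1040 kJ/kg
eta = 0.3182 = 31.8197%

eta = 31.8197%


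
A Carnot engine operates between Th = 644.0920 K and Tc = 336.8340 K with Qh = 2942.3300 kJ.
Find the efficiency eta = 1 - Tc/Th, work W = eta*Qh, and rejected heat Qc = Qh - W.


eta = 1 - 336.8340/644.0920 = 0.4770
W = 0.4770 * 2942.3300 = 1403.6107 kJ
Qc = 2942.3300 - 1403.6107 = 1538.7193 kJ

eta = 47.7041%, W = 1403.6107 kJ, Qc = 1538.7193 kJ


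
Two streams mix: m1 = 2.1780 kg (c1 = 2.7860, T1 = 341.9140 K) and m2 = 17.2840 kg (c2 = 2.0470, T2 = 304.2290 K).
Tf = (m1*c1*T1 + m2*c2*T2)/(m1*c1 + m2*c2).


num = 12838.4306
den = 41.4483
Tf = 309.7460 K

309.7460 K


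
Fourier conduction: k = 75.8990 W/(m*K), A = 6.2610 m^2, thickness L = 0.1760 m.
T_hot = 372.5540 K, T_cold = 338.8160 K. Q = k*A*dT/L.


dT = 33.7380 K
Q = 75.8990 * 6.2610 * 33.7380 / 0.1760 = 91093.2976 W

91093.2976 W


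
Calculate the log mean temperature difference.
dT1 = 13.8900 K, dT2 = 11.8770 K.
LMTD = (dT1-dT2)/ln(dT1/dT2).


dT1/dT2 = 1.1695
ln(dT1/dT2) = 0.1566
LMTD = 2.0130 / 0.1566 = 12.8572 K

12.8572 K


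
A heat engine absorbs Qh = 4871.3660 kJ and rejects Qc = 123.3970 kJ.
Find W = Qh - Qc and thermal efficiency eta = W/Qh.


W = 4871.3660 - 123.3970 = 4747.9690 kJ
eta = 4747.9690 / 4871.3660 = 0.9747 = 97.4669%

W = 4747.9690 kJ, eta = 97.4669%


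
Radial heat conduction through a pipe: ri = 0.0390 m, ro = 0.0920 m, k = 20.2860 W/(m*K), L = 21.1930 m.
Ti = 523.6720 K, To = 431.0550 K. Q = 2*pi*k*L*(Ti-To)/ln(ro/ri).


dT = 92.6170 K
ln(ro/ri) = 0.8582
Q = 2*pi*20.2860*21.1930*92.6170 / 0.8582 = 291512.5783 W

291512.5783 W


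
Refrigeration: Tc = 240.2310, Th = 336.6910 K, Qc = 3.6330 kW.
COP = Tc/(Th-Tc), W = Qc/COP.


COP = 240.2310 / 96.4600 = 2.4905
W = 3.6330 / 2.4905 = 1.4588 kW

COP = 2.4905, W = 1.4588 kW


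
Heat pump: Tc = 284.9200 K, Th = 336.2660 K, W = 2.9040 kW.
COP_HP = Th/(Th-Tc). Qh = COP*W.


COP = 336.2660 / 51.3460 = 6.5490
Qh = 6.5490 * 2.9040 = 19.0184 kW

COP = 6.5490, Qh = 19.0184 kW


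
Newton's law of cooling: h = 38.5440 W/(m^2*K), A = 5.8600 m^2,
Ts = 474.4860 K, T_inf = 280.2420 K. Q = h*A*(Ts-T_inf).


dT = 194.2440 K
Q = 38.5440 * 5.8600 * 194.2440 = 43873.4727 W

43873.4727 W


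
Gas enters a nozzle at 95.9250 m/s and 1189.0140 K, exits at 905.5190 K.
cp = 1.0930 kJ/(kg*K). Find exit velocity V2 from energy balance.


dT = 283.4950 K
2*cp*1000*dT = 619720.0700
V1^2 = 9201.6056
V2 = sqrt(628921.6756) = 793.0458 m/s

793.0458 m/s


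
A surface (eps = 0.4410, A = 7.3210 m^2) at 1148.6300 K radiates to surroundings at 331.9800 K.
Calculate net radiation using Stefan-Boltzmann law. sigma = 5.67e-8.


T^4 = 1.7407e+12
Tsurr^4 = 1.2146e+10
Q = 0.4410 * 5.67e-8 * 7.3210 * 1.7285e+12 = 316425.5714 W

316425.5714 W


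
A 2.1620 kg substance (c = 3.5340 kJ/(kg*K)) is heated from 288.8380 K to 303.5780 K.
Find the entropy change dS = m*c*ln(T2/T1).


T2/T1 = 1.0510
ln(T2/T1) = 0.0498
dS = 2.1620 * 3.5340 * 0.0498 = 0.3803 kJ/K

0.3803 kJ/K


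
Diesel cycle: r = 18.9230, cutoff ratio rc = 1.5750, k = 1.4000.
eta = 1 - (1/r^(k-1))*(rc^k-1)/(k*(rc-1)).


r^(k-1) = 3.2419
rc^k = 1.8888
eta = 0.6594 = 65.9414%

65.9414%


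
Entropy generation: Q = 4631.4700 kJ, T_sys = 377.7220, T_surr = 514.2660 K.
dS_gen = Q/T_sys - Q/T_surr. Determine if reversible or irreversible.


dS_sys = 4631.4700/377.7220 = 12.2616 kJ/K
dS_surr = -4631.4700/514.2660 = -9.0060 kJ/K
dS_gen = 12.2616 - 9.0060 = 3.2556 kJ/K (irreversible)

dS_gen = 3.2556 kJ/K, irreversible


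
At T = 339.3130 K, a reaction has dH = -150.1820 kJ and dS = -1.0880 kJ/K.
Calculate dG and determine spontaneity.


T*dS = 339.3130 * -1.0880 = -369.1725 kJ
dG = -150.1820 + 369.1725 = 218.9905 kJ (non-spontaneous)

dG = 218.9905 kJ, non-spontaneous


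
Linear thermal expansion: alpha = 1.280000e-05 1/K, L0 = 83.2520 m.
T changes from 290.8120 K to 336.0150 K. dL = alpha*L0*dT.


dT = 45.2030 K
dL = 1.280000e-05 * 83.2520 * 45.2030 = 0.048169 m
L_final = 83.300169 m

dL = 0.048169 m


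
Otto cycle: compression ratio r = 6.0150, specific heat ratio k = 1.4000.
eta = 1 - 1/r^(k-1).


r^(k-1) = 2.0497
eta = 1 - 1/2.0497 = 0.5121 = 51.2128%

51.2128%


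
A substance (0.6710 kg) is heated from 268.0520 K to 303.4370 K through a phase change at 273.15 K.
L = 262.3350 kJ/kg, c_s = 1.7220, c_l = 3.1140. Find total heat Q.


Q1 (sensible, solid) = 0.6710 * 1.7220 * 5.0980 = 5.8905 kJ
Q2 (latent) = 0.6710 * 262.3350 = 176.0268 kJ
Q3 (sensible, liquid) = 0.6710 * 3.1140 * 30.2870 = 63.2845 kJ
Q_total = 245.2018 kJ

245.2018 kJ


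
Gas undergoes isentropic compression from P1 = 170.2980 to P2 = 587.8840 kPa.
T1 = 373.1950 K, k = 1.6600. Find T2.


(k-1)/k = 0.3976
(P2/P1)^exp = 1.6366
T2 = 373.1950 * 1.6366 = 610.7621 K

610.7621 K


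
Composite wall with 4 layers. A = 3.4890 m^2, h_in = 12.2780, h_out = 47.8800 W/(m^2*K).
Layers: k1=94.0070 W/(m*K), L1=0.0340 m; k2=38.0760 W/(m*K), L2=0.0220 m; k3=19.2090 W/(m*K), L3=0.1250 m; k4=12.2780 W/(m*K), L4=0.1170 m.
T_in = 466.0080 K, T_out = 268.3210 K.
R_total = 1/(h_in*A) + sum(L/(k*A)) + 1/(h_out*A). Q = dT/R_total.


R_conv_in = 1/(12.2780*3.4890) = 0.0233
R_1 = 0.0340/(94.0070*3.4890) = 0.0001
R_2 = 0.0220/(38.0760*3.4890) = 0.0002
R_3 = 0.1250/(19.2090*3.4890) = 0.0019
R_4 = 0.1170/(12.2780*3.4890) = 0.0027
R_conv_out = 1/(47.8800*3.4890) = 0.0060
R_total = 0.0342 K/W
Q = 197.6870 / 0.0342 = 5781.0818 W

R_total = 0.0342 K/W, Q = 5781.0818 W


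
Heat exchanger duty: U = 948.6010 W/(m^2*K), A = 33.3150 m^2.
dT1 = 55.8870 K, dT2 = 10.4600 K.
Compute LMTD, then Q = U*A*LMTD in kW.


LMTD = 27.1081 K
Q = 948.6010 * 33.3150 * 27.1081 = 856687.0002 W = 856.6870 kW

856.6870 kW


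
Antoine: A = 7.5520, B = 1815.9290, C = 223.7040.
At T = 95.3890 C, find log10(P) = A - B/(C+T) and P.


C+T = 319.0930
B/(C+T) = 5.6909
log10(P) = 7.5520 - 5.6909 = 1.8611
P = 10^1.8611 = 72.6259 mmHg

72.6259 mmHg


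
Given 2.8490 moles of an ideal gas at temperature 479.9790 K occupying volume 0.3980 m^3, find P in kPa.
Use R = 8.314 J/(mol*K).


P = nRT/V = 2.8490 * 8.314 * 479.9790 / 0.3980
= 11369.0639 / 0.3980 = 28565.4871 Pa = 28.5655 kPa

28.5655 kPa


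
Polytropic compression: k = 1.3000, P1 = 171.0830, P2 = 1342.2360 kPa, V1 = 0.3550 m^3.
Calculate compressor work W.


(k-1)/k = 0.2308
(P2/P1)^exp = 1.6086
W = 4.3333 * 171.0830 * 0.3550 * (1.6086 - 1) = 160.1761 kJ

160.1761 kJ


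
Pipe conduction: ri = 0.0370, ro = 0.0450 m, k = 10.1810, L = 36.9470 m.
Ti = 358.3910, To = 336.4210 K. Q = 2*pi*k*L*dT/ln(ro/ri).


dT = 21.9700 K
ln(ro/ri) = 0.1957
Q = 2*pi*10.1810*36.9470*21.9700 / 0.1957 = 265271.0180 W

265271.0180 W


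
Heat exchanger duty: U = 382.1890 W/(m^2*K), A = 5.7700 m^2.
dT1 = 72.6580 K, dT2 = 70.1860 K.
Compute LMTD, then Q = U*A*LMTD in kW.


LMTD = 71.4149 K
Q = 382.1890 * 5.7700 * 71.4149 = 157486.2506 W = 157.4863 kW

157.4863 kW


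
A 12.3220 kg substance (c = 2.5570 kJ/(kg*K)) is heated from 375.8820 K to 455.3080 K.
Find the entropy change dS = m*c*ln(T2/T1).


T2/T1 = 1.2113
ln(T2/T1) = 0.1917
dS = 12.3220 * 2.5570 * 0.1917 = 6.0399 kJ/K

6.0399 kJ/K


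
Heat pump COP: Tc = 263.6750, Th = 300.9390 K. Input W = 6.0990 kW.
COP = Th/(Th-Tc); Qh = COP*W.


COP = 300.9390 / 37.2640 = 8.0759
Qh = 8.0759 * 6.0990 = 49.2547 kW

COP = 8.0759, Qh = 49.2547 kW


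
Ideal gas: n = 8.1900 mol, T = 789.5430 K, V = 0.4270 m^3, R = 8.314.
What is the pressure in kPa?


P = nRT/V = 8.1900 * 8.314 * 789.5430 / 0.4270
= 53761.2935 / 0.4270 = 125904.6686 Pa = 125.9047 kPa

125.9047 kPa


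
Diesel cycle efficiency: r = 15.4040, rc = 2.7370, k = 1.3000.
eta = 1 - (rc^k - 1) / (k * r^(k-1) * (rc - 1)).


r^(k-1) = 2.2714
rc^k = 3.7022
eta = 0.4732 = 47.3158%

47.3158%


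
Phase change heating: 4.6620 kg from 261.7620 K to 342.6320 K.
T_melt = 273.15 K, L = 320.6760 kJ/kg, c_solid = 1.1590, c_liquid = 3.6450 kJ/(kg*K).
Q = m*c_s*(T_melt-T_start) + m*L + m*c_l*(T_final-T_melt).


Q1 (sensible, solid) = 4.6620 * 1.1590 * 11.3880 = 61.5323 kJ
Q2 (latent) = 4.6620 * 320.6760 = 1494.9915 kJ
Q3 (sensible, liquid) = 4.6620 * 3.6450 * 69.4820 = 1180.7069 kJ
Q_total = 2737.2307 kJ

2737.2307 kJ


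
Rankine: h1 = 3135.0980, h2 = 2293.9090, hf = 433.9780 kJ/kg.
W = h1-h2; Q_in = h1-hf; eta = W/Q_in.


W = 841.1890 kJ/kg
Q_in = 2701.1200 kJ/kg
eta = 0.3114 = 31.1422%

eta = 31.1422%


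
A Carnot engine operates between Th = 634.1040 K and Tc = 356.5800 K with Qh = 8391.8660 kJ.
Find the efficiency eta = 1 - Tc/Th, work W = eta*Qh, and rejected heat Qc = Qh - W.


eta = 1 - 356.5800/634.1040 = 0.4377
W = 0.4377 * 8391.8660 = 3672.8111 kJ
Qc = 8391.8660 - 3672.8111 = 4719.0549 kJ

eta = 43.7663%, W = 3672.8111 kJ, Qc = 4719.0549 kJ


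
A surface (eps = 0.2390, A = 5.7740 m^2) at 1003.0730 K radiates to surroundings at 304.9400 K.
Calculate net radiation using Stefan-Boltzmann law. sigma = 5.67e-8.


T^4 = 1.0123e+12
Tsurr^4 = 8.6468e+09
Q = 0.2390 * 5.67e-8 * 5.7740 * 1.0037e+12 = 78534.8647 W

78534.8647 W


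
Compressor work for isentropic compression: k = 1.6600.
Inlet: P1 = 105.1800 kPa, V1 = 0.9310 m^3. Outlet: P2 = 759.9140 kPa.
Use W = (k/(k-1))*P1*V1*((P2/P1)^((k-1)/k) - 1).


(k-1)/k = 0.3976
(P2/P1)^exp = 2.1951
W = 2.5152 * 105.1800 * 0.9310 * (2.1951 - 1) = 294.3522 kJ

294.3522 kJ


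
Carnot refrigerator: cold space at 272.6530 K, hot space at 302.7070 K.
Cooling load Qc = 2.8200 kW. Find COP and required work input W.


COP = 272.6530 / 30.0540 = 9.0721
W = 2.8200 / 9.0721 = 0.3108 kW

COP = 9.0721, W = 0.3108 kW


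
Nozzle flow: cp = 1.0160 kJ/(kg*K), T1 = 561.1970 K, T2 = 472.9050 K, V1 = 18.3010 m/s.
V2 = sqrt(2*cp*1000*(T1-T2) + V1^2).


dT = 88.2920 K
2*cp*1000*dT = 179409.3440
V1^2 = 334.9266
V2 = sqrt(179744.2706) = 423.9626 m/s

423.9626 m/s


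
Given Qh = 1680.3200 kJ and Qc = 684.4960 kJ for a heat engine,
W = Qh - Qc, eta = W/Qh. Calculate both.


W = 1680.3200 - 684.4960 = 995.8240 kJ
eta = 995.8240 / 1680.3200 = 0.5926 = 59.2639%

W = 995.8240 kJ, eta = 59.2639%


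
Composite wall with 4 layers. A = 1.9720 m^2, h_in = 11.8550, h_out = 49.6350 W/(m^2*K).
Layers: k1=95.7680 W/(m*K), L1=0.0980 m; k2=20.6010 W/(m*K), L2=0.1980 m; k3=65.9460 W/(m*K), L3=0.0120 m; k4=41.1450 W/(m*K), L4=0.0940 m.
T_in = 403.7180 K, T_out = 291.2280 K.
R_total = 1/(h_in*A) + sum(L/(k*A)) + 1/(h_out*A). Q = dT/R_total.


R_conv_in = 1/(11.8550*1.9720) = 0.0428
R_1 = 0.0980/(95.7680*1.9720) = 0.0005
R_2 = 0.1980/(20.6010*1.9720) = 0.0049
R_3 = 0.0120/(65.9460*1.9720) = 9.2275e-05
R_4 = 0.0940/(41.1450*1.9720) = 0.0012
R_conv_out = 1/(49.6350*1.9720) = 0.0102
R_total = 0.0596 K/W
Q = 112.4900 / 0.0596 = 1886.3002 W

R_total = 0.0596 K/W, Q = 1886.3002 W


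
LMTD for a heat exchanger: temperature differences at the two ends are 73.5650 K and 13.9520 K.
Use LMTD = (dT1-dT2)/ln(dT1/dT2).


dT1/dT2 = 5.2727
ln(dT1/dT2) = 1.6625
LMTD = 59.6130 / 1.6625 = 35.8564 K

35.8564 K


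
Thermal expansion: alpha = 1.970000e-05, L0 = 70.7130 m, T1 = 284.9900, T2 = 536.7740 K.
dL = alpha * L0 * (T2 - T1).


dT = 251.7840 K
dL = 1.970000e-05 * 70.7130 * 251.7840 = 0.350747 m
L_final = 71.063747 m

dL = 0.350747 m


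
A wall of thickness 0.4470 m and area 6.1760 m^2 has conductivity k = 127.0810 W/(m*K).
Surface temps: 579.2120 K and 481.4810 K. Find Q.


dT = 97.7310 K
Q = 127.0810 * 6.1760 * 97.7310 / 0.4470 = 171598.2010 W

171598.2010 W


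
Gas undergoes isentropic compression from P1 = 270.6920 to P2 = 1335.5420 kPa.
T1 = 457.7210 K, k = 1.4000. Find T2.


(k-1)/k = 0.2857
(P2/P1)^exp = 1.5778
T2 = 457.7210 * 1.5778 = 722.1923 K

722.1923 K


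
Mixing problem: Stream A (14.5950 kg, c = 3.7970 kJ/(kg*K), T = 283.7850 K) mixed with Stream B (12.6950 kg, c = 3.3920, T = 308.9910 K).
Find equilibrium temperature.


num = 29032.1718
den = 98.4787
Tf = 294.8067 K

294.8067 K


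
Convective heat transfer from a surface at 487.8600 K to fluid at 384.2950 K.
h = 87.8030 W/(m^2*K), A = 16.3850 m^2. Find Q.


dT = 103.5650 K
Q = 87.8030 * 16.3850 * 103.5650 = 148994.0104 W

148994.0104 W


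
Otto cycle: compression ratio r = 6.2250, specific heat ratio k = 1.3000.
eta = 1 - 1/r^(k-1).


r^(k-1) = 1.7308
eta = 1 - 1/1.7308 = 0.4222 = 42.2226%

42.2226%


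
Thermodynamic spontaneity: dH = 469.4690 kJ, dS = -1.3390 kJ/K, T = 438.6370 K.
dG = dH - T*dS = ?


T*dS = 438.6370 * -1.3390 = -587.3349 kJ
dG = 469.4690 + 587.3349 = 1056.8039 kJ (non-spontaneous)

dG = 1056.8039 kJ, non-spontaneous


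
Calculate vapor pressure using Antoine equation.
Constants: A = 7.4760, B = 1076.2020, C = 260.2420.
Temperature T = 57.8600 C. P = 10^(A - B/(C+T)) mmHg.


C+T = 318.1020
B/(C+T) = 3.3832
log10(P) = 7.4760 - 3.3832 = 4.0928
P = 10^4.0928 = 12382.3238 mmHg

12382.3238 mmHg


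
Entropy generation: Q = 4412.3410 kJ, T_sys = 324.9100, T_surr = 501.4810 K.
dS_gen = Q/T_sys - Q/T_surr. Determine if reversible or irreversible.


dS_sys = 4412.3410/324.9100 = 13.5802 kJ/K
dS_surr = -4412.3410/501.4810 = -8.7986 kJ/K
dS_gen = 13.5802 - 8.7986 = 4.7816 kJ/K (irreversible)

dS_gen = 4.7816 kJ/K, irreversible


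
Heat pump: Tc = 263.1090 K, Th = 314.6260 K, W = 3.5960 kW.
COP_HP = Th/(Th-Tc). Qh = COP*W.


COP = 314.6260 / 51.5170 = 6.1072
Qh = 6.1072 * 3.5960 = 21.9616 kW

COP = 6.1072, Qh = 21.9616 kW


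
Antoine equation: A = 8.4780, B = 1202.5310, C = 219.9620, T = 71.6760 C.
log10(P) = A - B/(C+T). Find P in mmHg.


C+T = 291.6380
B/(C+T) = 4.1234
log10(P) = 8.4780 - 4.1234 = 4.3546
P = 10^4.3546 = 22627.2254 mmHg

22627.2254 mmHg


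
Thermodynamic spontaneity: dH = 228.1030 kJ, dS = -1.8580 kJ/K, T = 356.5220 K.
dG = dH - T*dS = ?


T*dS = 356.5220 * -1.8580 = -662.4179 kJ
dG = 228.1030 + 662.4179 = 890.5209 kJ (non-spontaneous)

dG = 890.5209 kJ, non-spontaneous


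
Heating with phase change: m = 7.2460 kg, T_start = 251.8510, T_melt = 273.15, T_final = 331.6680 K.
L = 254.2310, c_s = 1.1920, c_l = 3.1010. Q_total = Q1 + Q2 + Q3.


Q1 (sensible, solid) = 7.2460 * 1.1920 * 21.2990 = 183.9644 kJ
Q2 (latent) = 7.2460 * 254.2310 = 1842.1578 kJ
Q3 (sensible, liquid) = 7.2460 * 3.1010 * 58.5180 = 1314.8904 kJ
Q_total = 3341.0127 kJ

3341.0127 kJ


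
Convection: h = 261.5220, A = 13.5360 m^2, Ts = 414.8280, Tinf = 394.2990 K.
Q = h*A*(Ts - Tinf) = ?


dT = 20.5290 K
Q = 261.5220 * 13.5360 * 20.5290 = 72671.8756 W

72671.8756 W


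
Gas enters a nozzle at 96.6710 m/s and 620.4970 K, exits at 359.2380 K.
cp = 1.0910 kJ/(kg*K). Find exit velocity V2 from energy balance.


dT = 261.2590 K
2*cp*1000*dT = 570067.1380
V1^2 = 9345.2822
V2 = sqrt(579412.4202) = 761.1914 m/s

761.1914 m/s


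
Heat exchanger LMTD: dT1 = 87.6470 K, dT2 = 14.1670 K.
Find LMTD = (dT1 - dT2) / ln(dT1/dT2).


dT1/dT2 = 6.1867
ln(dT1/dT2) = 1.8224
LMTD = 73.4800 / 1.8224 = 40.3204 K

40.3204 K


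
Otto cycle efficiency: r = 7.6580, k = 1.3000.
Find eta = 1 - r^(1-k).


r^(k-1) = 1.8418
eta = 1 - 1/1.8418 = 0.4570 = 45.7043%

45.7043%


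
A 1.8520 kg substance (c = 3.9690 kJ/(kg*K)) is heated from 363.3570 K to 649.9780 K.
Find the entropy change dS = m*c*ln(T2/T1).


T2/T1 = 1.7888
ln(T2/T1) = 0.5816
dS = 1.8520 * 3.9690 * 0.5816 = 4.2748 kJ/K

4.2748 kJ/K


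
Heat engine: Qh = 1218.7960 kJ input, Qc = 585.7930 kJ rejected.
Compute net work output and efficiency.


W = 1218.7960 - 585.7930 = 633.0030 kJ
eta = 633.0030 / 1218.7960 = 0.5194 = 51.9367%

W = 633.0030 kJ, eta = 51.9367%


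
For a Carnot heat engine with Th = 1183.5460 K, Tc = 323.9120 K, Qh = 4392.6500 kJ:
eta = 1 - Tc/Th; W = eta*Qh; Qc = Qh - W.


eta = 1 - 323.9120/1183.5460 = 0.7263
W = 0.7263 * 4392.6500 = 3190.4728 kJ
Qc = 4392.6500 - 3190.4728 = 1202.1772 kJ

eta = 72.6321%, W = 3190.4728 kJ, Qc = 1202.1772 kJ


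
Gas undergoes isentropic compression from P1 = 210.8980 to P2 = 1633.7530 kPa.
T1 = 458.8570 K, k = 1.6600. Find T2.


(k-1)/k = 0.3976
(P2/P1)^exp = 2.2569
T2 = 458.8570 * 2.2569 = 1035.5725 K

1035.5725 K


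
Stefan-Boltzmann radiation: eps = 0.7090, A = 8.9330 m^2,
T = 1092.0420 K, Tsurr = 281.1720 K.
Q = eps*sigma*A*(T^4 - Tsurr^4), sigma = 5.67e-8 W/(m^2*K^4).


T^4 = 1.4222e+12
Tsurr^4 = 6.2501e+09
Q = 0.7090 * 5.67e-8 * 8.9330 * 1.4159e+12 = 508476.8525 W

508476.8525 W
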